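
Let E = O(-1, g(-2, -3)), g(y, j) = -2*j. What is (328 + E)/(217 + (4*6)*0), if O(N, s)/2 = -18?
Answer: 292/217 ≈ 1.3456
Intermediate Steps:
O(N, s) = -36 (O(N, s) = 2*(-18) = -36)
E = -36
(328 + E)/(217 + (4*6)*0) = (328 - 36)/(217 + (4*6)*0) = 292/(217 + 24*0) = 292/(217 + 0) = 292/217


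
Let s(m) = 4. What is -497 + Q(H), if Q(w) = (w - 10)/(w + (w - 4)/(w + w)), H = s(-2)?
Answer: -997/2 ≈ -498.50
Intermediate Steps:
H = 4
Q(w) = (-10 + w)/(w + (-4 + w)/(2*w)) (Q(w) = (-10 + w)/(w + (-4 + w)/((2*w))) = (-10 + w)/(w + (-4 + w)*(1/(2*w))) = (-10 + w)/(w + (-4 + w)/(2*w)))
-497 + Q(H) = -497 + 2*4*(-10 + 4)/(-4 + 4 + 2*4²) = -497 + 2*4*(-6)/(-4 + 4 + 2*16) = -497 + 2*4*(-6)/(-4 + 4 + 32) = -497 + 2*4*(-6)/32 = -497 + 2*4*(1/32)*(-6) = -497 - 3/2 = -997/2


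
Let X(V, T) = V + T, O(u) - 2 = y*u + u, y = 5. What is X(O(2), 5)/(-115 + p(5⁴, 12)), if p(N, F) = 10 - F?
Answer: -19/117 ≈ -0.16239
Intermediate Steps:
O(u) = 2 + 6*u (O(u) = 2 + (5*u + u) = 2 + 6*u)
X(V, T) = T + V
X(O(2), 5)/(-115 + p(5⁴, 12)) = (5 + (2 + 6*2))/(-115 + (10 - 1*12)) = (5 + (2 + 12))/(-115 + (10 - 12)) = (5 + 14)/(-115 - 2) = 19/(-117) = 19*(-1/117) = -19/117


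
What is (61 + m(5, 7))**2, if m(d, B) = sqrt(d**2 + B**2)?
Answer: (61 + sqrt(74))**2 ≈ 4844.5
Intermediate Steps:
m(d, B) = sqrt(B**2 + d**2)
(61 + m(5, 7))**2 = (61 + sqrt(7**2 + 5**2))**2 = (61 + sqrt(49 + 25))**2 = (61 + sqrt(74))**2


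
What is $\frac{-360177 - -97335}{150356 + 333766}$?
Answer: $- \frac{43807}{80687} \approx -0.54292$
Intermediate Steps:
$\frac{-360177 - -97335}{150356 + 333766} = \frac{-360177 + 97335}{484122} = \left(-262842\right) \frac{1}{484122} = - \frac{43807}{80687}$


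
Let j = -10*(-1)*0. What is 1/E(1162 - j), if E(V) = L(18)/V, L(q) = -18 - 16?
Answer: -581/17 ≈ -34.176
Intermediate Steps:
L(q) = -34
j = 0 (j = 10*0 = 0)
E(V) = -34/V
1/E(1162 - j) = 1/(-34/(1162 - 1*0)) = 1/(-34/(1162 + 0)) = 1/(-34/1162) = 1/(-34*1/1162) = 1/(-17/581) = -581/17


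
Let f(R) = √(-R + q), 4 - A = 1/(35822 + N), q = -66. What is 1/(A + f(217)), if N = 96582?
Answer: 70123144460/5241713886353 - 17530819216*I*√283/5241713886353 ≈ 0.013378 - 0.056263*I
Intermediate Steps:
A = 529615/132404 (A = 4 - 1/(35822 + 96582) = 4 - 1/132404 = 529615/132404 ≈ 4.0000)
f(R) = √(-66 - R) (f(R) = √(-R - 66) = √(-66 - R))
1/(A + f(217)) = 1/(529615/132404 + √(-66 - 1*217)) = 1/(529615/132404 + √(-66 - 217)) = 1/(529615/132404 + √(-283)) = 1/(529615/132404 + I*√283)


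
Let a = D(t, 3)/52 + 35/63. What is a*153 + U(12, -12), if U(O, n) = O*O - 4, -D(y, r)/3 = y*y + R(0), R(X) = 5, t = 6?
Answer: -7119/52 ≈ -136.90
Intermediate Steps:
D(y, r) = -15 - 3*y² (D(y, r) = -3*(y*y + 5) = -3*(y² + 5) = -3*(5 + y²) = -15 - 3*y²)
U(O, n) = -4 + O² (U(O, n) = O² - 4 = -4 + O²)
a = -847/468 (a = (-15 - 3*6²)/52 + 35/63 = (-15 - 3*36)*(1/52) + 35*(1/63) = (-15 - 108)*(1/52) + 5/9 = -123*1/52 + 5/9 = -123/52 + 5/9 = -847/468 ≈ -1.8098)
a*153 + U(12, -12) = -847/468*153 + (-4 + 12²) = -14399/52 + (-4 + 144) = -14399/52 + 140 = -7119/52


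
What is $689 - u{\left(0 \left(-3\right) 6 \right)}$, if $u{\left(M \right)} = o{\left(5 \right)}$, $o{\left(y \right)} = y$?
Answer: $684$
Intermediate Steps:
$u{\left(M \right)} = 5$
$689 - u{\left(0 \left(-3\right) 6 \right)} = 689 - 5 = 684$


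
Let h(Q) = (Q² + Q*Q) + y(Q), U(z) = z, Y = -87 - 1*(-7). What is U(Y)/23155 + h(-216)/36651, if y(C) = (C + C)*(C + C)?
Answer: 431932400/56576927 ≈ 7.6344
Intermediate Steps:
Y = -80 (Y = -87 + 7 = -80)
y(C) = 4*C² (y(C) = (2*C)*(2*C) = 4*C²)
h(Q) = 6*Q² (h(Q) = (Q² + Q*Q) + 4*Q² = (Q² + Q²) + 4*Q² = 2*Q² + 4*Q² = 6*Q²)
U(Y)/23155 + h(-216)/36651 = -80/23155 + (6*(-216)²)/36651 = -80*1/23155 + (6*46656)*(1/36651) = -16/4631 + 279936*(1/36651) = -16/4631 + 93312/12217 = 431932400/56576927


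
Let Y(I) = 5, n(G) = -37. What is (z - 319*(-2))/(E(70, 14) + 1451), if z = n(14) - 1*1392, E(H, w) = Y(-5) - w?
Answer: -113/206 ≈ -0.54854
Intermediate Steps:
E(H, w) = 5 - w
z = -1429 (z = -37 - 1*1392 = -37 - 1392 = -1429)
(z - 319*(-2))/(E(70, 14) + 1451) = (-1429 - 319*(-2))/((5 - 1*14) + 1451) = (-1429 + 638)/((5 - 14) + 1451) = -791/(-9 + 1451) = -791/1442 = -791*1/1442 = -113/206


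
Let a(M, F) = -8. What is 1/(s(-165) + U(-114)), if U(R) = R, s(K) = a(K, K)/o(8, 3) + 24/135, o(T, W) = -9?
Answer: -15/1694 ≈ -0.0088548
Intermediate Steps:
s(K) = 16/15 (s(K) = -8/(-9) + 24/135 = -8*(-⅑) + 24*(1/135) = 8/9 + 8/45 = 16/15)
1/(s(-165) + U(-114)) = 1/(16/15 - 114) = 1/(-1694/15) = -15/1694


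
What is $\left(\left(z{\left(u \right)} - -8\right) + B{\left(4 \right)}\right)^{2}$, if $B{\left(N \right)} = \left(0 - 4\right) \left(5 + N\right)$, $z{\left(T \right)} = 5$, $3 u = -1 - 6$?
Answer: $529$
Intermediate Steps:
$u = - \frac{7}{3}$ ($u = \frac{-1 - 6}{3} = \frac{1}{3} \left(-7\right) = - \frac{7}{3} \approx -2.3333$)
$B{\left(N \right)} = -20 - 4 N$ ($B{\left(N \right)} = - 4 \left(5 + N\right) = -20 - 4 N$)
$\left(\left(z{\left(u \right)} - -8\right) + B{\left(4 \right)}\right)^{2} = \left(\left(5 - -8\right) - 36\right)^{2} = \left(\left(5 + 8\right) - 36\right)^{2} = \left(13 - 36\right)^{2} = \left(-23\right)^{2} = 529$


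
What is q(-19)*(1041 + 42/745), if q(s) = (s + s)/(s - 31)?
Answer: 14736153/18625 ≈ 791.20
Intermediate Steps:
q(s) = 2*s/(-31 + s) (q(s) = (2*s)/(-31 + s) = 2*s/(-31 + s))
q(-19)*(1041 + 42/745) = (2*(-19)/(-31 - 19))*(1041 + 42/745) = (2*(-19)/(-50))*(1041 + 42*(1/745)) = (2*(-19)*(-1/50))*(1041 + 42/745) = (19/25)*(775587/745) = 14736153/18625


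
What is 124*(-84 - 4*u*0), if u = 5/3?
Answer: -10416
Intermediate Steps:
u = 5/3 (u = 5*(⅓) = 5/3 ≈ 1.6667)
124*(-84 - 4*u*0) = 124*(-84 - 4*5/3*0) = 124*(-84 - 20/3*0) = 124*(-84 + 0) = 124*(-84) = -10416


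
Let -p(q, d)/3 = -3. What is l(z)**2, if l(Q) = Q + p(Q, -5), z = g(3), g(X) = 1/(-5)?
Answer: 1936/25 ≈ 77.440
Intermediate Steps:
p(q, d) = 9 (p(q, d) = -3*(-3) = 9)
g(X) = -1/5
z = -1/5 ≈ -0.20000
l(Q) = 9 + Q (l(Q) = Q + 9 = 9 + Q)
l(z)**2 = (9 - 1/5)**2 = (44/5)**2 = 1936/25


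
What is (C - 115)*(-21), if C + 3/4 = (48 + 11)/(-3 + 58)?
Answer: 529809/220 ≈ 2408.2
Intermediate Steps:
C = 71/220 (C = -¾ + (48 + 11)/(-3 + 58) = -¾ + 59/55 = 71/220 ≈ 0.32273)
(C - 115)*(-21) = (71/220 - 115)*(-21) = -25229/220*(-21) = 529809/220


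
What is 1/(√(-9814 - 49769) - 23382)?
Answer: -7794/182259169 - I*√59583/546777507 ≈ -4.2763e-5 - 4.4643e-7*I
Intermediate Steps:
1/(√(-9814 - 49769) - 23382) = 1/(√(-59583) - 23382) = 1/(I*√59583 - 23382) = 1/(-23382 + I*√59583)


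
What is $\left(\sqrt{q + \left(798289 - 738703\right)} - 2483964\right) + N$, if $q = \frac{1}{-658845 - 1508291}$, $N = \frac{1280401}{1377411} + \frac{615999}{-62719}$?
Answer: $- \frac{11294211682548734}{4546833711} + \frac{\sqrt{17490272779524970}}{541784} \approx -2.4837 \cdot 10^{6}$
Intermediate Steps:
$N = - \frac{40430438330}{4546833711}$ ($N = 1280401 \cdot \frac{1}{1377411} + 615999 \left(- \frac{1}{62719}\right) = \frac{1280401}{1377411} - \frac{32421}{3301} = - \frac{40430438330}{4546833711} \approx -8.892$)
$q = - \frac{1}{2167136}$ ($q = \frac{1}{-2167136} = - \frac{1}{2167136} \approx -4.6144 \cdot 10^{-7}$)
$\left(\sqrt{q + \left(798289 - 738703\right)} - 2483964\right) + N = \left(\sqrt{- \frac{1}{2167136} + \left(798289 - 738703\right)} - 2483964\right) - \frac{40430438330}{4546833711} = \left(\sqrt{- \frac{1}{2167136} + 59586} - 2483964\right) - \frac{40430438330}{4546833711} = \left(\sqrt{\frac{129130965695}{2167136}} - 2483964\right) - \frac{40430438330}{4546833711} = \left(\frac{\sqrt{17490272779524970}}{541784} - 2483964\right) - \frac{40430438330}{4546833711} = \left(-2483964 + \frac{\sqrt{17490272779524970}}{541784}\right) - \frac{40430438330}{4546833711} = - \frac{11294211682548734}{4546833711} + \frac{\sqrt{17490272779524970}}{541784}$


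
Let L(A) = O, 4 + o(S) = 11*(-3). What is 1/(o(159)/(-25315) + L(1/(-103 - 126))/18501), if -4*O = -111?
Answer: 624470420/1849371 ≈ 337.67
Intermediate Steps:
o(S) = -37 (o(S) = -4 + 11*(-3) = -4 - 33 = -37)
O = 111/4 (O = -1/4*(-111) = 111/4 ≈ 27.750)
L(A) = 111/4
1/(o(159)/(-25315) + L(1/(-103 - 126))/18501) = 1/(-37/(-25315) + (111/4)/18501) = 1/(-37*(-1/25315) + (111/4)*(1/18501)) = 1/(37/25315 + 37/24668) = 1/(1849371/624470420) = 624470420/1849371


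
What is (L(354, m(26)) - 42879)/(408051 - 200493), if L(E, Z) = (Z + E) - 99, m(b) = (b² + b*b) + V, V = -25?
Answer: -41297/207558 ≈ -0.19897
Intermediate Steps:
m(b) = -25 + 2*b² (m(b) = (b² + b*b) - 25 = (b² + b²) - 25 = 2*b² - 25 = -25 + 2*b²)
L(E, Z) = -99 + E + Z (L(E, Z) = (E + Z) - 99 = -99 + E + Z)
(L(354, m(26)) - 42879)/(408051 - 200493) = ((-99 + 354 + (-25 + 2*26²)) - 42879)/(408051 - 200493) = ((-99 + 354 + (-25 + 2*676)) - 42879)/207558 = ((-99 + 354 + (-25 + 1352)) - 42879)*(1/207558) = ((-99 + 354 + 1327) - 42879)*(1/207558) = (1582 - 42879)*(1/207558) = -41297*1/207558 = -41297/207558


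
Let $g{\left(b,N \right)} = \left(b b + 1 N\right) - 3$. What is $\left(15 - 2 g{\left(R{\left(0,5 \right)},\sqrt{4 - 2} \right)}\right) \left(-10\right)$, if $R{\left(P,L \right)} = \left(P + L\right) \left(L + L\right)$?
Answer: $49790 + 20 \sqrt{2} \approx 49818.0$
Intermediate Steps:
$R{\left(P,L \right)} = 2 L \left(L + P\right)$ ($R{\left(P,L \right)} = \left(L + P\right) 2 L = 2 L \left(L + P\right)$)
$g{\left(b,N \right)} = -3 + N + b^{2}$ ($g{\left(b,N \right)} = \left(b^{2} + N\right) - 3 = \left(N + b^{2}\right) - 3 = -3 + N + b^{2}$)
$\left(15 - 2 g{\left(R{\left(0,5 \right)},\sqrt{4 - 2} \right)}\right) \left(-10\right) = \left(15 - 2 \left(-3 + \sqrt{4 - 2} + \left(2 \cdot 5 \left(5 + 0\right)\right)^{2}\right)\right) \left(-10\right) = \left(15 - 2 \left(-3 + \sqrt{2} + \left(2 \cdot 5 \cdot 5\right)^{2}\right)\right) \left(-10\right) = \left(15 - 2 \left(-3 + \sqrt{2} + 50^{2}\right)\right) \left(-10\right) = \left(15 - 2 \left(-3 + \sqrt{2} + 2500\right)\right) \left(-10\right) = \left(15 - 2 \left(2497 + \sqrt{2}\right)\right) \left(-10\right) = \left(15 - \left(4994 + 2 \sqrt{2}\right)\right) \left(-10\right) = \left(-4979 - 2 \sqrt{2}\right) \left(-10\right) = 49790 + 20 \sqrt{2}$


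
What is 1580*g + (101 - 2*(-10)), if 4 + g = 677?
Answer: 1063461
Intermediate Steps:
g = 673 (g = -4 + 677 = 673)
1580*g + (101 - 2*(-10)) = 1580*673 + (101 - 2*(-10)) = 1063340 + (101 - 1*(-20)) = 1063340 + (101 + 20) = 1063340 + 121 = 1063461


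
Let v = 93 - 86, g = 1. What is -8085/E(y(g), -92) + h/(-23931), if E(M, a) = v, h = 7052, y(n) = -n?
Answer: -27647357/23931 ≈ -1155.3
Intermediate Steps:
v = 7
E(M, a) = 7
-8085/E(y(g), -92) + h/(-23931) = -8085/7 + 7052/(-23931) = -8085*1/7 + 7052*(-1/23931) = -1155 - 7052/23931 = -27647357/23931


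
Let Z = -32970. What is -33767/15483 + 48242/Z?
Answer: -310038146/85079085 ≈ -3.6441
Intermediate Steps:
-33767/15483 + 48242/Z = -33767/15483 + 48242/(-32970) = -33767*1/15483 + 48242*(-1/32970) = -33767/15483 - 24121/16485 = -310038146/85079085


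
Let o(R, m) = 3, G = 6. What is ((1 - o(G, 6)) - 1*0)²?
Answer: 4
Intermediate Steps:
((1 - o(G, 6)) - 1*0)² = ((1 - 1*3) - 1*0)² = ((1 - 3) + 0)² = (-2 + 0)² = (-2)² = 4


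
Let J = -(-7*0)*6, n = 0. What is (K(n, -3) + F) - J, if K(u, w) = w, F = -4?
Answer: -7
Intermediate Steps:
J = 0 (J = -0*6 = -1*0 = 0)
(K(n, -3) + F) - J = (-3 - 4) - 1*0 = -7 + 0 = -7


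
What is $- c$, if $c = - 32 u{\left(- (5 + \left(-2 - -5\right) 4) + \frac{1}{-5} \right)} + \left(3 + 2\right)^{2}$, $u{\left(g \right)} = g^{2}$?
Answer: $\frac{236047}{25} \approx 9441.9$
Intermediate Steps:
$c = - \frac{236047}{25}$ ($c = - 32 \left(- (5 + \left(-2 - -5\right) 4) + \frac{1}{-5}\right)^{2} + \left(3 + 2\right)^{2} = - 32 \left(- (5 + \left(-2 + 5\right) 4) - \frac{1}{5}\right)^{2} + 5^{2} = - 32 \left(- (5 + 3 \cdot 4) - \frac{1}{5}\right)^{2} + 25 = - 32 \left(- (5 + 12) - \frac{1}{5}\right)^{2} + 25 = - 32 \left(\left(-1\right) 17 - \frac{1}{5}\right)^{2} + 25 = - 32 \left(-17 - \frac{1}{5}\right)^{2} + 25 = - 32 \left(- \frac{86}{5}\right)^{2} + 25 = \left(-32\right) \frac{7396}{25} + 25 = - \frac{236672}{25} + 25 = - \frac{236047}{25} \approx -9441.9$)
$- c = \left(-1\right) \left(- \frac{236047}{25}\right) = \frac{236047}{25}$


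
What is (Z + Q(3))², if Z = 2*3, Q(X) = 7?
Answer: 169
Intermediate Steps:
Z = 6
(Z + Q(3))² = (6 + 7)² = 13² = 169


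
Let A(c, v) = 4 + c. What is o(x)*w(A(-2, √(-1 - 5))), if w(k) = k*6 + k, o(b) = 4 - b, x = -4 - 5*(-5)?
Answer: -238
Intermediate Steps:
x = 21 (x = -4 + 25 = 21)
w(k) = 7*k (w(k) = 6*k + k = 7*k)
o(x)*w(A(-2, √(-1 - 5))) = (4 - 1*21)*(7*(4 - 2)) = (4 - 21)*(7*2) = -17*14 = -238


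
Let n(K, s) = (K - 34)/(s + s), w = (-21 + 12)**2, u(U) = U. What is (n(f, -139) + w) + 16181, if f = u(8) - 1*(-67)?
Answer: 4520795/278 ≈ 16262.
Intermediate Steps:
f = 75 (f = 8 - 1*(-67) = 8 + 67 = 75)
w = 81 (w = (-9)**2 = 81)
n(K, s) = (-34 + K)/(2*s) (n(K, s) = (-34 + K)/((2*s)) = (-34 + K)*(1/(2*s)) = (-34 + K)/(2*s))
(n(f, -139) + w) + 16181 = ((1/2)*(-34 + 75)/(-139) + 81) + 16181 = ((1/2)*(-1/139)*41 + 81) + 16181 = (-41/278 + 81) + 16181 = 22477/278 + 16181 = 4520795/278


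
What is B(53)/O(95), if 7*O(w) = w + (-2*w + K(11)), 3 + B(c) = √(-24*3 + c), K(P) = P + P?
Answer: 21/73 - 7*I*√19/73 ≈ 0.28767 - 0.41798*I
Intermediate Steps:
K(P) = 2*P
B(c) = -3 + √(-72 + c) (B(c) = -3 + √(-24*3 + c) = -3 + √(-6*12 + c) = -3 + √(-72 + c))
O(w) = 22/7 - w/7 (O(w) = (w + (-2*w + 2*11))/7 = (w + (-2*w + 22))/7 = (w + (22 - 2*w))/7 = (22 - w)/7 = 22/7 - w/7)
B(53)/O(95) = (-3 + √(-72 + 53))/(22/7 - ⅐*95) = (-3 + √(-19))/(22/7 - 95/7) = (-3 + I*√19)/(-73/7) = (-3 + I*√19)*(-7/73) = 21/73 - 7*I*√19/73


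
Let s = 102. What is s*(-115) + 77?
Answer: -11653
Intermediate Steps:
s*(-115) + 77 = 102*(-115) + 77 = -11730 + 77 = -11653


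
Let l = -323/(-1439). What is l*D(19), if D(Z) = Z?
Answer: 6137/1439 ≈ 4.2648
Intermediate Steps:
l = 323/1439 (l = -323*(-1/1439) = 323/1439 ≈ 0.22446)
l*D(19) = (323/1439)*19 = 6137/1439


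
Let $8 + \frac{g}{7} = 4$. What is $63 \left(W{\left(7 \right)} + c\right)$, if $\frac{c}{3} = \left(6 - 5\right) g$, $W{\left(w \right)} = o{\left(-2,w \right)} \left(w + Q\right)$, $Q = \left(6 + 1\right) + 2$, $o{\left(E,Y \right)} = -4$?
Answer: $-9324$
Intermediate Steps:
$g = -28$ ($g = -56 + 7 \cdot 4 = -56 + 28 = -28$)
$Q = 9$ ($Q = 7 + 2 = 9$)
$W{\left(w \right)} = -36 - 4 w$ ($W{\left(w \right)} = - 4 \left(w + 9\right) = - 4 \left(9 + w\right) = -36 - 4 w$)
$c = -84$ ($c = 3 \left(6 - 5\right) \left(-28\right) = 3 \cdot 1 \left(-28\right) = 3 \left(-28\right) = -84$)
$63 \left(W{\left(7 \right)} + c\right) = 63 \left(\left(-36 - 28\right) - 84\right) = 63 \left(-64 - 84\right) = 63 \left(-148\right) = -9324$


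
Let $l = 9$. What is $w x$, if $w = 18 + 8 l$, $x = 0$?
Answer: $0$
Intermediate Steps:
$w = 90$ ($w = 18 + 8 \cdot 9 = 18 + 72 = 90$)
$w x = 90 \cdot 0 = 0$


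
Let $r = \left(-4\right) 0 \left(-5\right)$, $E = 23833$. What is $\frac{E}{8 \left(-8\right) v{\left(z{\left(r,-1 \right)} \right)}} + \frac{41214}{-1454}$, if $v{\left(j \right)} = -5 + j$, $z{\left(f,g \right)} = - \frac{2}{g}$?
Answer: $\frac{13370047}{139584} \approx 95.785$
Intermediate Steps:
$r = 0$ ($r = 0 \left(-5\right) = 0$)
$\frac{E}{8 \left(-8\right) v{\left(z{\left(r,-1 \right)} \right)}} + \frac{41214}{-1454} = \frac{23833}{8 \left(-8\right) \left(-5 - \frac{2}{-1}\right)} + \frac{41214}{-1454} = \frac{23833}{\left(-64\right) \left(-5 - -2\right)} + 41214 \left(- \frac{1}{1454}\right) = \frac{23833}{\left(-64\right) \left(-5 + 2\right)} - \frac{20607}{727} = \frac{23833}{\left(-64\right) \left(-3\right)} - \frac{20607}{727} = \frac{23833}{192} - \frac{20607}{727} = \frac{13370047}{139584}$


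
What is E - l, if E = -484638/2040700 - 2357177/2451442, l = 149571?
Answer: -93532313951787412/625332211175 ≈ -1.4957e+5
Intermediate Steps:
E = -749794131487/625332211175 (E = -484638*1/2040700 - 2357177*1/2451442 = -242319/1020350 - 2357177/2451442 = -749794131487/625332211175 ≈ -1.1990)
E - l = -749794131487/625332211175 - 1*149571 = -749794131487/625332211175 - 149571 = -93532313951787412/625332211175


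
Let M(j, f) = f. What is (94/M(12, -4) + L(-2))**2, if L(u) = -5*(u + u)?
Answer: 49/4 ≈ 12.250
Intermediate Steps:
L(u) = -10*u
(94/M(12, -4) + L(-2))**2 = (94/(-4) - 10*(-2))**2 = (94*(-1/4) + 20)**2 = (-47/2 + 20)**2 = (-7/2)**2 = 49/4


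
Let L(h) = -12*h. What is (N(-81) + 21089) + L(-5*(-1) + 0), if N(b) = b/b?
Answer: 21030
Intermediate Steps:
N(b) = 1
(N(-81) + 21089) + L(-5*(-1) + 0) = (1 + 21089) - 12*(-5*(-1) + 0) = 21090 - 12*(5 + 0) = 21090 - 12*5 = 21090 - 60 = 21030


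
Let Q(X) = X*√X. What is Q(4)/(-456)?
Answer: -1/57 ≈ -0.017544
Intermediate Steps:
Q(X) = X^(3/2)
Q(4)/(-456) = 4^(3/2)/(-456) = -1/456*8 = -1/57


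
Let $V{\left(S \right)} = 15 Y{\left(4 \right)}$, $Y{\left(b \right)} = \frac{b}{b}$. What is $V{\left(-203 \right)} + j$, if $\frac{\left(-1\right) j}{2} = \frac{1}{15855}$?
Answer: $\frac{237823}{15855} \approx 15.0$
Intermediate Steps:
$Y{\left(b \right)} = 1$
$j = - \frac{2}{15855} \approx -0.00012614$
$V{\left(S \right)} = 15$ ($V{\left(S \right)} = 15 \cdot 1 = 15$)
$V{\left(-203 \right)} + j = 15 - \frac{2}{15855} = \frac{237823}{15855}$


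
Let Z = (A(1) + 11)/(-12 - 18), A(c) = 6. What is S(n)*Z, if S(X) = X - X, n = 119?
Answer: 0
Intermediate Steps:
S(X) = 0
Z = -17/30 (Z = (6 + 11)/(-12 - 18) = 17/(-30) = 17*(-1/30) = -17/30 ≈ -0.56667)
S(n)*Z = 0*(-17/30) = 0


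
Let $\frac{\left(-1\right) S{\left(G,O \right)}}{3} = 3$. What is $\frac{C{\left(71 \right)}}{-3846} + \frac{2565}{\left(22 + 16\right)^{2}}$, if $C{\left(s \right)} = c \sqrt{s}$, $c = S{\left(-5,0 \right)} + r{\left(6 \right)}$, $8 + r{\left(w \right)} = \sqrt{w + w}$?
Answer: $\frac{135}{76} - \frac{\sqrt{213}}{1923} + \frac{17 \sqrt{71}}{3846} \approx 1.806$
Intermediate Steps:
$S{\left(G,O \right)} = -9$ ($S{\left(G,O \right)} = \left(-3\right) 3 = -9$)
$r{\left(w \right)} = -8 + \sqrt{2} \sqrt{w}$ ($r{\left(w \right)} = -8 + \sqrt{w + w} = -8 + \sqrt{2 w} = -8 + \sqrt{2} \sqrt{w}$)
$c = -17 + 2 \sqrt{3}$ ($c = -9 - \left(8 - \sqrt{2} \sqrt{6}\right) = -9 - \left(8 - 2 \sqrt{3}\right) = -17 + 2 \sqrt{3} \approx -13.536$)
$C{\left(s \right)} = \sqrt{s} \left(-17 + 2 \sqrt{3}\right)$ ($C{\left(s \right)} = \left(-17 + 2 \sqrt{3}\right) \sqrt{s} = \sqrt{s} \left(-17 + 2 \sqrt{3}\right)$)
$\frac{C{\left(71 \right)}}{-3846} + \frac{2565}{\left(22 + 16\right)^{2}} = \frac{\sqrt{71} \left(-17 + 2 \sqrt{3}\right)}{-3846} + \frac{2565}{\left(22 + 16\right)^{2}} = \sqrt{71} \left(-17 + 2 \sqrt{3}\right) \left(- \frac{1}{3846}\right) + \frac{2565}{38^{2}} = - \frac{\sqrt{71} \left(-17 + 2 \sqrt{3}\right)}{3846} + \frac{2565}{1444} = - \frac{\sqrt{71} \left(-17 + 2 \sqrt{3}\right)}{3846} + 2565 \cdot \frac{1}{1444} = - \frac{\sqrt{71} \left(-17 + 2 \sqrt{3}\right)}{3846} + \frac{135}{76} = \frac{135}{76} - \frac{\sqrt{71} \left(-17 + 2 \sqrt{3}\right)}{3846}$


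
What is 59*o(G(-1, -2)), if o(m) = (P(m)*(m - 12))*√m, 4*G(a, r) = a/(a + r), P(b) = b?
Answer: -8437*√3/864 ≈ -16.914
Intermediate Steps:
G(a, r) = a/(4*(a + r)) (G(a, r) = (a/(a + r))/4 = a/(4*(a + r)))
o(m) = m^(3/2)*(-12 + m) (o(m) = (m*(m - 12))*√m = (m*(-12 + m))*√m = m^(3/2)*(-12 + m))
59*o(G(-1, -2)) = 59*(((¼)*(-1)/(-1 - 2))^(3/2)*(-12 + (¼)*(-1)/(-1 - 2))) = 59*(((¼)*(-1)/(-3))^(3/2)*(-12 + (¼)*(-1)/(-3))) = 59*(((¼)*(-1)*(-⅓))^(3/2)*(-12 + (¼)*(-1)*(-⅓))) = 59*((1/12)^(3/2)*(-12 + 1/12)) = 59*((√3/72)*(-143/12)) = 59*(-143*√3/864) = -8437*√3/864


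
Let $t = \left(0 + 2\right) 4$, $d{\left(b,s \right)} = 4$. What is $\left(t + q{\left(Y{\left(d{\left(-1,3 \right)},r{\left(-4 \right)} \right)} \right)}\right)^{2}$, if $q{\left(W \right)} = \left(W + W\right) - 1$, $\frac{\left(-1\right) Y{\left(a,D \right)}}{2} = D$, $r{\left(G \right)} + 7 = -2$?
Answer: $1849$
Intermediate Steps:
$r{\left(G \right)} = -9$ ($r{\left(G \right)} = -7 - 2 = -9$)
$Y{\left(a,D \right)} = - 2 D$
$q{\left(W \right)} = -1 + 2 W$ ($q{\left(W \right)} = 2 W - 1 = -1 + 2 W$)
$t = 8$ ($t = 2 \cdot 4 = 8$)
$\left(t + q{\left(Y{\left(d{\left(-1,3 \right)},r{\left(-4 \right)} \right)} \right)}\right)^{2} = \left(8 - \left(1 - 2 \left(\left(-2\right) \left(-9\right)\right)\right)\right)^{2} = \left(8 + \left(-1 + 2 \cdot 18\right)\right)^{2} = \left(8 + \left(-1 + 36\right)\right)^{2} = \left(8 + 35\right)^{2} = 43^{2} = 1849$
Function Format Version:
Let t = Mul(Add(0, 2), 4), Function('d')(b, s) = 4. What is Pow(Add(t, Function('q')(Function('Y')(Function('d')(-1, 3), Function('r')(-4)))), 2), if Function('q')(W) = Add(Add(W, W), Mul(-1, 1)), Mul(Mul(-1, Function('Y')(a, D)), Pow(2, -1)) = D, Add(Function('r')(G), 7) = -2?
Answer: 1849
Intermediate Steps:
Function('r')(G) = -9 (Function('r')(G) = Add(-7, -2) = -9)
Function('Y')(a, D) = Mul(-2, D)
Function('q')(W) = Add(-1, Mul(2, W)) (Function('q')(W) = Add(Mul(2, W), -1) = Add(-1, Mul(2, W)))
t = 8 (t = Mul(2, 4) = 8)
Pow(Add(t, Function('q')(Function('Y')(Function('d')(-1, 3), Function('r')(-4)))), 2) = Pow(Add(8, Add(-1, Mul(2, Mul(-2, -9)))), 2) = Pow(Add(8, Add(-1, Mul(2, 18))), 2) = Pow(Add(8, Add(-1, 36)), 2) = Pow(Add(8, 35), 2) = Pow(43, 2) = 1849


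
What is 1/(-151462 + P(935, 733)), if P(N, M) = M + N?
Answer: -1/149794 ≈ -6.6758e-6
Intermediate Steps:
1/(-151462 + P(935, 733)) = 1/(-151462 + (733 + 935)) = 1/(-151462 + 1668) = 1/(-149794) = -1/149794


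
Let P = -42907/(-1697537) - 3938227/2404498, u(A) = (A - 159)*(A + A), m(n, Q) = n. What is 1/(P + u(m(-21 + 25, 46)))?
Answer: -4081724321426/5067920274819453 ≈ -0.00080540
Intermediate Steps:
u(A) = 2*A*(-159 + A) (u(A) = (-159 + A)*(2*A) = 2*A*(-159 + A))
P = -6582116251213/4081724321426 (P = -42907*(-1/1697537) - 3938227*1/2404498 = 42907/1697537 - 3938227/2404498 = -6582116251213/4081724321426 ≈ -1.6126)
1/(P + u(m(-21 + 25, 46))) = 1/(-6582116251213/4081724321426 + 2*(-21 + 25)*(-159 + (-21 + 25))) = 1/(-6582116251213/4081724321426 + 2*4*(-159 + 4)) = 1/(-6582116251213/4081724321426 + 2*4*(-155)) = 1/(-6582116251213/4081724321426 - 1240) = 1/(-5067920274819453/4081724321426) = -4081724321426/5067920274819453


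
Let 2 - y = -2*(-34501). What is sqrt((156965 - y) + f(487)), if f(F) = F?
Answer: 2*sqrt(56613) ≈ 475.87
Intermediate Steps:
y = -69000 (y = 2 - (-2)*(-34501) = 2 - 1*69002 = 2 - 69002 = -69000)
sqrt((156965 - y) + f(487)) = sqrt((156965 - 1*(-69000)) + 487) = sqrt((156965 + 69000) + 487) = sqrt(225965 + 487) = sqrt(226452) = 2*sqrt(56613)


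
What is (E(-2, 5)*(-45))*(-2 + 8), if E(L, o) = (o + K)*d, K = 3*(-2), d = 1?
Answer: 270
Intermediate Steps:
K = -6
E(L, o) = -6 + o (E(L, o) = (o - 6)*1 = (-6 + o)*1 = -6 + o)
(E(-2, 5)*(-45))*(-2 + 8) = ((-6 + 5)*(-45))*(-2 + 8) = -1*(-45)*6 = 45*6 = 270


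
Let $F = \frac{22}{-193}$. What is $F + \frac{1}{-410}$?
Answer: $- \frac{9213}{79130} \approx -0.11643$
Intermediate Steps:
$F = - \frac{22}{193}$ ($F = 22 \left(- \frac{1}{193}\right) = - \frac{22}{193} \approx -0.11399$)
$F + \frac{1}{-410} = - \frac{22}{193} + \frac{1}{-410} = - \frac{22}{193} - \frac{1}{410} = - \frac{9213}{79130}$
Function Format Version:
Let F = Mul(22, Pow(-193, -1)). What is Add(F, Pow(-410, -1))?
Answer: Rational(-9213, 79130) ≈ -0.11643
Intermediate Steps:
F = Rational(-22, 193) (F = Mul(22, Rational(-1, 193)) = Rational(-22, 193) ≈ -0.11399)
Add(F, Pow(-410, -1)) = Add(Rational(-22, 193), Pow(-410, -1)) = Add(Rational(-22, 193), Rational(-1, 410)) = Rational(-9213, 79130)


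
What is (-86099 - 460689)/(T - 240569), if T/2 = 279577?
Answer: -546788/318585 ≈ -1.7163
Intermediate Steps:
T = 559154 (T = 2*279577 = 559154)
(-86099 - 460689)/(T - 240569) = (-86099 - 460689)/(559154 - 240569) = -546788/318585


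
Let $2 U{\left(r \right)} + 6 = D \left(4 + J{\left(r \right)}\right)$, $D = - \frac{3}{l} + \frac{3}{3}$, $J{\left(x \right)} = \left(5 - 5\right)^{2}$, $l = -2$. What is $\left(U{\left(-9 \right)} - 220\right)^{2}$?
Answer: $47524$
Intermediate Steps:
$J{\left(x \right)} = 0$ ($J{\left(x \right)} = 0^{2} = 0$)
$D = \frac{5}{2}$ ($D = - \frac{3}{-2} + \frac{3}{3} = \left(-3\right) \left(- \frac{1}{2}\right) + 3 \cdot \frac{1}{3} = \frac{3}{2} + 1 = \frac{5}{2} \approx 2.5$)
$U{\left(r \right)} = 2$ ($U{\left(r \right)} = -3 + \frac{\frac{5}{2} \left(4 + 0\right)}{2} = -3 + \frac{\frac{5}{2} \cdot 4}{2} = -3 + \frac{1}{2} \cdot 10 = -3 + 5 = 2$)
$\left(U{\left(-9 \right)} - 220\right)^{2} = \left(2 - 220\right)^{2} = \left(-218\right)^{2} = 47524$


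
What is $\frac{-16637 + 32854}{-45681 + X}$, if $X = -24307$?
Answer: $- \frac{16217}{69988} \approx -0.23171$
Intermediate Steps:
$\frac{-16637 + 32854}{-45681 + X} = \frac{-16637 + 32854}{-45681 - 24307} = \frac{16217}{-69988} = 16217 \left(- \frac{1}{69988}\right) = - \frac{16217}{69988}$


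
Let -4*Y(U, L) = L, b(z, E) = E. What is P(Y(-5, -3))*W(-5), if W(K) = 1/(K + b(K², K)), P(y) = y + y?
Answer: -3/20 ≈ -0.15000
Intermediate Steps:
Y(U, L) = -L/4
P(y) = 2*y
W(K) = 1/(2*K) (W(K) = 1/(K + K) = 1/(2*K))
P(Y(-5, -3))*W(-5) = (2*(-¼*(-3)))*((½)/(-5)) = (2*(¾))*((½)*(-⅕)) = (3/2)*(-⅒) = -3/20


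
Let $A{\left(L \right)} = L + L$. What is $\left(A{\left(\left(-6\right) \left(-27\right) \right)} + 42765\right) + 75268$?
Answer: $118357$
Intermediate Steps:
$A{\left(L \right)} = 2 L$
$\left(A{\left(\left(-6\right) \left(-27\right) \right)} + 42765\right) + 75268 = \left(2 \left(\left(-6\right) \left(-27\right)\right) + 42765\right) + 75268 = \left(2 \cdot 162 + 42765\right) + 75268 = \left(324 + 42765\right) + 75268 = 43089 + 75268 = 118357$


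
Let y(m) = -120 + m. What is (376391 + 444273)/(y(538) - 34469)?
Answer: -820664/34051 ≈ -24.101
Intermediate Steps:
(376391 + 444273)/(y(538) - 34469) = (376391 + 444273)/((-120 + 538) - 34469) = 820664/(418 - 34469) = 820664/(-34051) = 820664*(-1/34051) = -820664/34051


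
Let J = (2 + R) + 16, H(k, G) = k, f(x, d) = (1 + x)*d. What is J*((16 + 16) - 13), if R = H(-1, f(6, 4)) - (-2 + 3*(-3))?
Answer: 532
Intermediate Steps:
f(x, d) = d*(1 + x)
R = 10 (R = -1 - (-2 + 3*(-3)) = -1 - (-2 - 9) = -1 - 1*(-11) = -1 + 11 = 10)
J = 28 (J = (2 + 10) + 16 = 12 + 16 = 28)
J*((16 + 16) - 13) = 28*((16 + 16) - 13) = 28*(32 - 13) = 28*19 = 532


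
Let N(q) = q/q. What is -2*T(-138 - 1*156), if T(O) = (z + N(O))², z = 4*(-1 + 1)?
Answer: -2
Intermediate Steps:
z = 0 (z = 4*0 = 0)
N(q) = 1
T(O) = 1 (T(O) = (0 + 1)² = 1² = 1)
-2*T(-138 - 1*156) = -2*1 = -2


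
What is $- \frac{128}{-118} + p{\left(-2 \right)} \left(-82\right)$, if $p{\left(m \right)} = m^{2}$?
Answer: $- \frac{19288}{59} \approx -326.92$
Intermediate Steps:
$- \frac{128}{-118} + p{\left(-2 \right)} \left(-82\right) = - \frac{128}{-118} + \left(-2\right)^{2} \left(-82\right) = \left(-128\right) \left(- \frac{1}{118}\right) + 4 \left(-82\right) = \frac{64}{59} - 328 = - \frac{19288}{59}$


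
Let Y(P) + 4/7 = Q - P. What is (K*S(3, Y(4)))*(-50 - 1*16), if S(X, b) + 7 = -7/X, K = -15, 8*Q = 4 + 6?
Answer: -9240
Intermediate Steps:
Q = 5/4 (Q = (4 + 6)/8 = (⅛)*10 = 5/4 ≈ 1.2500)
Y(P) = 19/28 - P (Y(P) = -4/7 + (5/4 - P) = 19/28 - P)
S(X, b) = -7 - 7/X
(K*S(3, Y(4)))*(-50 - 1*16) = (-15*(-7 - 7/3))*(-50 - 1*16) = (-15*(-7 - 7*⅓))*(-50 - 16) = -15*(-7 - 7/3)*(-66) = -15*(-28/3)*(-66) = 140*(-66) = -9240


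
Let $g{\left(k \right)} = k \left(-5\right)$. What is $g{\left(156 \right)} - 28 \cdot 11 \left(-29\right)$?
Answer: $8152$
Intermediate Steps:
$g{\left(k \right)} = - 5 k$
$g{\left(156 \right)} - 28 \cdot 11 \left(-29\right) = \left(-5\right) 156 - 28 \cdot 11 \left(-29\right) = -780 - 308 \left(-29\right) = -780 - -8932 = -780 + 8932 = 8152$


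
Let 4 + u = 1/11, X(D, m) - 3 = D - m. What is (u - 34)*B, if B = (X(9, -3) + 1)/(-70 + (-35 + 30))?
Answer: 2224/275 ≈ 8.0873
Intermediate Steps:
X(D, m) = 3 + D - m (X(D, m) = 3 + (D - m) = 3 + D - m)
B = -16/75 (B = ((3 + 9 - 1*(-3)) + 1)/(-70 + (-35 + 30)) = ((3 + 9 + 3) + 1)/(-70 - 5) = (15 + 1)/(-75) = 16*(-1/75) = -16/75 ≈ -0.21333)
u = -43/11 (u = -4 + 1/11 = -43/11 ≈ -3.9091)
(u - 34)*B = (-43/11 - 34)*(-16/75) = -417/11*(-16/75) = 2224/275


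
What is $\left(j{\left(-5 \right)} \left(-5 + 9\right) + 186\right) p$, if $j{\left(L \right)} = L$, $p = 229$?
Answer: $38014$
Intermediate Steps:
$\left(j{\left(-5 \right)} \left(-5 + 9\right) + 186\right) p = \left(- 5 \left(-5 + 9\right) + 186\right) 229 = \left(\left(-5\right) 4 + 186\right) 229 = \left(-20 + 186\right) 229 = 166 \cdot 229 = 38014$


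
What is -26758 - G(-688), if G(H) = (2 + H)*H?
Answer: -498726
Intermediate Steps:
G(H) = H*(2 + H)
-26758 - G(-688) = -26758 - (-688)*(2 - 688) = -26758 - (-688)*(-686) = -26758 - 1*471968 = -26758 - 471968 = -498726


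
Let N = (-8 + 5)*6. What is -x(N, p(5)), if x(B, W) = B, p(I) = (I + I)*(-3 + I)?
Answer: 18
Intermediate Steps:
p(I) = 2*I*(-3 + I) (p(I) = (2*I)*(-3 + I) = 2*I*(-3 + I))
N = -18 (N = -3*6 = -18)
-x(N, p(5)) = -1*(-18) = 18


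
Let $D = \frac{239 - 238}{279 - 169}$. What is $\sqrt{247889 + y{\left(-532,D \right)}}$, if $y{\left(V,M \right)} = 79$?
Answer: $12 \sqrt{1722} \approx 497.96$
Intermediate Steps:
$D = \frac{1}{110}$ ($D = 1 \cdot \frac{1}{110} = \frac{1}{110} \approx 0.0090909$)
$\sqrt{247889 + y{\left(-532,D \right)}} = \sqrt{247889 + 79} = \sqrt{247968} = 12 \sqrt{1722}$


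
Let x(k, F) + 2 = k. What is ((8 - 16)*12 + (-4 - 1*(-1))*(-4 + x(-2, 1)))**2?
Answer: 5184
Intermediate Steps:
x(k, F) = -2 + k
((8 - 16)*12 + (-4 - 1*(-1))*(-4 + x(-2, 1)))**2 = ((8 - 16)*12 + (-4 - 1*(-1))*(-4 + (-2 - 2)))**2 = (-8*12 + (-4 + 1)*(-4 - 4))**2 = (-96 - 3*(-8))**2 = (-96 + 24)**2 = (-72)**2 = 5184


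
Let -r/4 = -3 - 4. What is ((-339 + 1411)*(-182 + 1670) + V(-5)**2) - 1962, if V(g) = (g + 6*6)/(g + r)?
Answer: 842790007/529 ≈ 1.5932e+6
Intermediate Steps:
r = 28 (r = -4*(-3 - 4) = -4*(-7) = 28)
V(g) = (36 + g)/(28 + g) (V(g) = (g + 6*6)/(g + 28) = (g + 36)/(28 + g) = (36 + g)/(28 + g))
((-339 + 1411)*(-182 + 1670) + V(-5)**2) - 1962 = ((-339 + 1411)*(-182 + 1670) + ((36 - 5)/(28 - 5))**2) - 1962 = (1072*1488 + (31/23)**2) - 1962 = (1595136 + ((1/23)*31)**2) - 1962 = (1595136 + (31/23)**2) - 1962 = (1595136 + 961/529) - 1962 = 843827905/529 - 1962 = 842790007/529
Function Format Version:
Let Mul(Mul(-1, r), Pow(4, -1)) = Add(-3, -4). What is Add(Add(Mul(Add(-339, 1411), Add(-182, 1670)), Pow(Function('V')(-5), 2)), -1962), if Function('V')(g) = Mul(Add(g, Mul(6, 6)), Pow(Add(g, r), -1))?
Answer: Rational(842790007, 529) ≈ 1.5932e+6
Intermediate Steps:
r = 28 (r = Mul(-4, Add(-3, -4)) = Mul(-4, -7) = 28)
Function('V')(g) = Mul(Pow(Add(28, g), -1), Add(36, g)) (Function('V')(g) = Mul(Add(g, Mul(6, 6)), Pow(Add(g, 28), -1)) = Mul(Add(g, 36), Pow(Add(28, g), -1)) = Mul(Add(36, g), Pow(Add(28, g), -1)) = Mul(Pow(Add(28, g), -1), Add(36, g)))
Add(Add(Mul(Add(-339, 1411), Add(-182, 1670)), Pow(Function('V')(-5), 2)), -1962) = Add(Add(Mul(Add(-339, 1411), Add(-182, 1670)), Pow(Mul(Pow(Add(28, -5), -1), Add(36, -5)), 2)), -1962) = Add(Add(Mul(1072, 1488), Pow(Mul(Pow(23, -1), 31), 2)), -1962) = Add(Add(1595136, Pow(Mul(Rational(1, 23), 31), 2)), -1962) = Add(Add(1595136, Pow(Rational(31, 23), 2)), -1962) = Add(Add(1595136, Rational(961, 529)), -1962) = Add(Rational(843827905, 529), -1962) = Rational(842790007, 529)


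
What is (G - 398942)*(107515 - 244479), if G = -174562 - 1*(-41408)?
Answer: 72877996544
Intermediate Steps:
G = -133154 (G = -174562 + 41408 = -133154)
(G - 398942)*(107515 - 244479) = (-133154 - 398942)*(107515 - 244479) = -532096*(-136964) = 72877996544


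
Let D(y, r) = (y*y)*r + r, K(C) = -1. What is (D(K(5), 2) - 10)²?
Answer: 36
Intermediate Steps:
D(y, r) = r + r*y² (D(y, r) = y²*r + r = r*y² + r = r + r*y²)
(D(K(5), 2) - 10)² = (2*(1 + (-1)²) - 10)² = (2*(1 + 1) - 10)² = (2*2 - 10)² = (4 - 10)² = (-6)² = 36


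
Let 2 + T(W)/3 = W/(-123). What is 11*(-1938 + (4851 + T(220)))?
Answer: 1308637/41 ≈ 31918.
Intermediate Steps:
T(W) = -6 - W/41 (T(W) = -6 + 3*(W/(-123)) = -6 + 3*(W*(-1/123)) = -6 + 3*(-W/123) = -6 - W/41)
11*(-1938 + (4851 + T(220))) = 11*(-1938 + (4851 + (-6 - 1/41*220))) = 11*(-1938 + (4851 + (-6 - 220/41))) = 11*(-1938 + (4851 - 466/41)) = 11*(-1938 + 198425/41) = 11*(118967/41) = 1308637/41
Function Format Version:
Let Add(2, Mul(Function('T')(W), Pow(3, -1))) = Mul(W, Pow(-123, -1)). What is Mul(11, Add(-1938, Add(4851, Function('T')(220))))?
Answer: Rational(1308637, 41) ≈ 31918.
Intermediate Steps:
Function('T')(W) = Add(-6, Mul(Rational(-1, 41), W)) (Function('T')(W) = Add(-6, Mul(3, Mul(W, Pow(-123, -1)))) = Add(-6, Mul(3, Mul(W, Rational(-1, 123)))) = Add(-6, Mul(3, Mul(Rational(-1, 123), W))) = Add(-6, Mul(Rational(-1, 41), W)))
Mul(11, Add(-1938, Add(4851, Function('T')(220)))) = Mul(11, Add(-1938, Add(4851, Add(-6, Mul(Rational(-1, 41), 220))))) = Mul(11, Add(-1938, Add(4851, Add(-6, Rational(-220, 41))))) = Mul(11, Add(-1938, Add(4851, Rational(-466, 41)))) = Mul(11, Add(-1938, Rational(198425, 41))) = Mul(11, Rational(118967, 41)) = Rational(1308637, 41)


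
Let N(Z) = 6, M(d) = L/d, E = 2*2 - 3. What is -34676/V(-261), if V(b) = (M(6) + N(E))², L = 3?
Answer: -138704/169 ≈ -820.73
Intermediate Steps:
E = 1 (E = 4 - 3 = 1)
M(d) = 3/d
V(b) = 169/4 (V(b) = (3/6 + 6)² = (3*(⅙) + 6)² = (½ + 6)² = (13/2)² = 169/4)
-34676/V(-261) = -34676/169/4 = -34676*4/169 = -138704/169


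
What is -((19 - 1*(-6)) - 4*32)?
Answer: 103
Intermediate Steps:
-((19 - 1*(-6)) - 4*32) = -((19 + 6) - 128) = -(25 - 128) = -1*(-103) = 103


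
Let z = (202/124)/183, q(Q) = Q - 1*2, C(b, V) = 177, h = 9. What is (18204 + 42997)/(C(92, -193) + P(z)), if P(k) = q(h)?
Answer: 61201/184 ≈ 332.61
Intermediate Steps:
q(Q) = -2 + Q (q(Q) = Q - 2 = -2 + Q)
z = 101/11346 (z = (202*(1/124))*(1/183) = (101/62)*(1/183) = 101/11346 ≈ 0.0089018)
P(k) = 7 (P(k) = -2 + 9 = 7)
(18204 + 42997)/(C(92, -193) + P(z)) = (18204 + 42997)/(177 + 7) = 61201/184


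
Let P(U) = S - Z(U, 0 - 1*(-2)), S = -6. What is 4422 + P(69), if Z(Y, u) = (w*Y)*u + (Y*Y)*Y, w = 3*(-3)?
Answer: -322851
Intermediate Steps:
w = -9
Z(Y, u) = Y**3 - 9*Y*u (Z(Y, u) = (-9*Y)*u + (Y*Y)*Y = -9*Y*u + Y**2*Y = -9*Y*u + Y**3 = Y**3 - 9*Y*u)
P(U) = -6 - U*(-18 + U**2) (P(U) = -6 - U*(U**2 - 9*(0 - 1*(-2))) = -6 - U*(U**2 - 9*(0 + 2)) = -6 - U*(U**2 - 9*2) = -6 - U*(U**2 - 18) = -6 - U*(-18 + U**2))
4422 + P(69) = 4422 + (-6 - 1*69**3 + 18*69) = 4422 + (-6 - 1*328509 + 1242) = 4422 + (-6 - 328509 + 1242) = 4422 - 327273 = -322851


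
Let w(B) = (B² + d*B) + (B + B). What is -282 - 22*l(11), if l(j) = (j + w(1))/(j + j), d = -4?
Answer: -292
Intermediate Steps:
w(B) = B² - 2*B (w(B) = (B² - 4*B) + (B + B) = (B² - 4*B) + 2*B = B² - 2*B)
l(j) = (-1 + j)/(2*j) (l(j) = (j + 1*(-2 + 1))/(j + j) = (j + 1*(-1))/((2*j)) = (j - 1)*(1/(2*j)) = (-1 + j)*(1/(2*j)) = (-1 + j)/(2*j))
-282 - 22*l(11) = -282 - 11*(-1 + 11)/11 = -282 - 11*10/11 = -282 - 22*5/11 = -282 - 10 = -292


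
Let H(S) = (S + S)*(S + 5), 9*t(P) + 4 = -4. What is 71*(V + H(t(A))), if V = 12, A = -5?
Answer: 26980/81 ≈ 333.09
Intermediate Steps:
t(P) = -8/9 (t(P) = -4/9 + (⅑)*(-4) = -4/9 - 4/9 = -8/9)
H(S) = 2*S*(5 + S) (H(S) = (2*S)*(5 + S) = 2*S*(5 + S))
71*(V + H(t(A))) = 71*(12 + 2*(-8/9)*(5 - 8/9)) = 71*(12 + 2*(-8/9)*(37/9)) = 71*(12 - 592/81) = 71*(380/81) = 26980/81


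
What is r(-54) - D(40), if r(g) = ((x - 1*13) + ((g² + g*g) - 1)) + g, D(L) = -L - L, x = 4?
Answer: 5848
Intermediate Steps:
D(L) = -2*L
r(g) = -10 + g + 2*g² (r(g) = ((4 - 1*13) + ((g² + g*g) - 1)) + g = ((4 - 13) + ((g² + g²) - 1)) + g = (-9 + (2*g² - 1)) + g = (-9 + (-1 + 2*g²)) + g = (-10 + 2*g²) + g = -10 + g + 2*g²)
r(-54) - D(40) = (-10 - 54 + 2*(-54)²) - (-2)*40 = (-10 - 54 + 2*2916) - 1*(-80) = (-10 - 54 + 5832) + 80 = 5768 + 80 = 5848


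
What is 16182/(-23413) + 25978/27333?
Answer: 165920308/639947529 ≈ 0.25927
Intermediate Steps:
16182/(-23413) + 25978/27333 = 16182*(-1/23413) + 25978*(1/27333) = -16182/23413 + 25978/27333 = 165920308/639947529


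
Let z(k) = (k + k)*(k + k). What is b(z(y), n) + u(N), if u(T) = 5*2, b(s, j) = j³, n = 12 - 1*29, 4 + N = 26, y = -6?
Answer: -4903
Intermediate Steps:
N = 22 (N = -4 + 26 = 22)
z(k) = 4*k² (z(k) = (2*k)*(2*k) = 4*k²)
n = -17 (n = 12 - 29 = -17)
u(T) = 10
b(z(y), n) + u(N) = (-17)³ + 10 = -4913 + 10 = -4903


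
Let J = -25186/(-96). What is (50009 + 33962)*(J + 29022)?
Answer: 118033752179/48 ≈ 2.4590e+9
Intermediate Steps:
J = 12593/48 (J = -25186*(-1/96) = 12593/48 ≈ 262.35)
(50009 + 33962)*(J + 29022) = (50009 + 33962)*(12593/48 + 29022) = 83971*(1405649/48) = 118033752179/48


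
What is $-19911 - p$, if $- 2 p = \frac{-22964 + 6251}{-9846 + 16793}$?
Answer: $- \frac{276660147}{13894} \approx -19912.0$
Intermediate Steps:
$p = \frac{16713}{13894}$ ($p = - \frac{\left(-22964 + 6251\right) \frac{1}{-9846 + 16793}}{2} = - \frac{\left(-16713\right) \frac{1}{6947}}{2} = \left(- \frac{1}{2}\right) \left(- \frac{16713}{6947}\right) = \frac{16713}{13894} \approx 1.2029$)
$-19911 - p = -19911 - \frac{16713}{13894} = - \frac{276660147}{13894}$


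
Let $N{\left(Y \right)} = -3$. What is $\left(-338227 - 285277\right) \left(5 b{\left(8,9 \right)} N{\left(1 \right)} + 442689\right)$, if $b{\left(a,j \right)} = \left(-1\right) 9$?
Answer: $-276102535296$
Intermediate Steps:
$b{\left(a,j \right)} = -9$
$\left(-338227 - 285277\right) \left(5 b{\left(8,9 \right)} N{\left(1 \right)} + 442689\right) = \left(-338227 - 285277\right) \left(5 \left(-9\right) \left(-3\right) + 442689\right) = - 623504 \left(\left(-45\right) \left(-3\right) + 442689\right) = - 623504 \left(135 + 442689\right) = \left(-623504\right) 442824 = -276102535296$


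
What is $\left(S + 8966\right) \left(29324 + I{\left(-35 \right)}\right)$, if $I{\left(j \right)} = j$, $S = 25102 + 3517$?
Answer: $1100827065$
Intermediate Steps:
$S = 28619$
$\left(S + 8966\right) \left(29324 + I{\left(-35 \right)}\right) = \left(28619 + 8966\right) \left(29324 - 35\right) = 37585 \cdot 29289 = 1100827065$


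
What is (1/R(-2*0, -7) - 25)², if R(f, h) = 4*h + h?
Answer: 767376/1225 ≈ 626.43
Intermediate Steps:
R(f, h) = 5*h
(1/R(-2*0, -7) - 25)² = (1/(5*(-7)) - 25)² = (1/(-35) - 25)² = (-1/35 - 25)² = (-876/35)² = 767376/1225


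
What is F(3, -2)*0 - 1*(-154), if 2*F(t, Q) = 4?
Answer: 154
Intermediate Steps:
F(t, Q) = 2 (F(t, Q) = (½)*4 = 2)
F(3, -2)*0 - 1*(-154) = 2*0 - 1*(-154) = 0 + 154 = 154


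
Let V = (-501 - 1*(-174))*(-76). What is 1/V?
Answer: 1/24852 ≈ 4.0238e-5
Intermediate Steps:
V = 24852 (V = (-501 + 174)*(-76) = -327*(-76) = 24852)
1/V = 1/24852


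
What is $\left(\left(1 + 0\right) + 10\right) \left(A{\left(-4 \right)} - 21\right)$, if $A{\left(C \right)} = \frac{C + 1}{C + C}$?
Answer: $- \frac{1815}{8} \approx -226.88$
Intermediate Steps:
$A{\left(C \right)} = \frac{1 + C}{2 C}$
$\left(\left(1 + 0\right) + 10\right) \left(A{\left(-4 \right)} - 21\right) = \left(\left(1 + 0\right) + 10\right) \left(\frac{1 - 4}{2 \left(-4\right)} - 21\right) = \left(1 + 10\right) \left(\frac{1}{2} \left(- \frac{1}{4}\right) \left(-3\right) - 21\right) = 11 \left(\frac{3}{8} - 21\right) = 11 \left(- \frac{165}{8}\right) = - \frac{1815}{8}$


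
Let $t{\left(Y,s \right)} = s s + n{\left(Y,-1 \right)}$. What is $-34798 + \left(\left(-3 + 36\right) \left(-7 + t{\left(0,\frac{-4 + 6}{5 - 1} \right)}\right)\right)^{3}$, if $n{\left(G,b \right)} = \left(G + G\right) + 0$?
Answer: $- \frac{709575043}{64} \approx -1.1087 \cdot 10^{7}$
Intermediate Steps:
$n{\left(G,b \right)} = 2 G$ ($n{\left(G,b \right)} = 2 G + 0 = 2 G$)
$t{\left(Y,s \right)} = s^{2} + 2 Y$ ($t{\left(Y,s \right)} = s s + 2 Y = s^{2} + 2 Y$)
$-34798 + \left(\left(-3 + 36\right) \left(-7 + t{\left(0,\frac{-4 + 6}{5 - 1} \right)}\right)\right)^{3} = -34798 + \left(\left(-3 + 36\right) \left(-7 + \left(\left(\frac{-4 + 6}{5 - 1}\right)^{2} + 2 \cdot 0\right)\right)\right)^{3} = -34798 + \left(33 \left(-7 + \left(\left(\frac{2}{4}\right)^{2} + 0\right)\right)\right)^{3} = -34798 + \left(33 \left(-7 + \left(\left(2 \cdot \frac{1}{4}\right)^{2} + 0\right)\right)\right)^{3} = -34798 + \left(33 \left(-7 + \left(\left(\frac{1}{2}\right)^{2} + 0\right)\right)\right)^{3} = -34798 + \left(33 \left(-7 + \left(\frac{1}{4} + 0\right)\right)\right)^{3} = -34798 + \left(33 \left(-7 + \frac{1}{4}\right)\right)^{3} = -34798 + \left(33 \left(- \frac{27}{4}\right)\right)^{3} = -34798 + \left(- \frac{891}{4}\right)^{3} = -34798 - \frac{707347971}{64} = - \frac{709575043}{64}$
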